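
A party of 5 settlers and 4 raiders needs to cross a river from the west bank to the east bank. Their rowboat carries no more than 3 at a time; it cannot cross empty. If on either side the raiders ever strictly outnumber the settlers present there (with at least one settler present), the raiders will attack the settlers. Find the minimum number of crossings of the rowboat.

Counting alone: each trip to the east bank takes at most 3 across and each return brings at least 1 back, so after t trips out (and t−1 returns) at most 3t − (t−1) of the 9 are across; that first reaches 9 at t = 4, so at least 7 crossings are needed.
The plan below uses exactly 7 crossings, so it is optimal:
1. 3 raiders → the east bank.  (the west bank: 5S 1R; the east bank: 0S 3R)
2. 1 raider ← the west bank.  (the west bank: 5S 2R; the east bank: 0S 2R)
3. 3 settlers → the east bank.  (the west bank: 2S 2R; the east bank: 3S 2R)
4. 1 settler ← the west bank.  (the west bank: 3S 2R; the east bank: 2S 2R)
5. 2 settlers and 1 raider → the east bank.  (the west bank: 1S 1R; the east bank: 4S 3R)
6. 1 settler ← the west bank.  (the west bank: 2S 1R; the east bank: 3S 3R)
7. 2 settlers and 1 raider → the east bank.  (the west bank: 0S 0R; the east bank: 5S 4R)

7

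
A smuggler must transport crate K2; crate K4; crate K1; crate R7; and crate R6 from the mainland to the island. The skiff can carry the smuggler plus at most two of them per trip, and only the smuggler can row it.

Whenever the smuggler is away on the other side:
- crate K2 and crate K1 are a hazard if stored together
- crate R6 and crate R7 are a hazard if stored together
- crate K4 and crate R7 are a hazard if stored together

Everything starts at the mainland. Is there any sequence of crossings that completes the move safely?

1. Smuggler goes to the island with crate K2 and crate R7.  [the mainland: crate K1, crate K4, crate R6 | the island: crate K2, crate R7]
2. Smuggler goes back to the mainland alone.  [the mainland: crate K1, crate K4, crate R6 | the island: crate K2, crate R7]
3. Smuggler goes to the island with crate K4 and crate R6.  [the mainland: crate K1 | the island: crate K2, crate K4, crate R6, crate R7]
4. Smuggler goes back to the mainland with crate R7.  [the mainland: crate K1, crate R7 | the island: crate K2, crate K4, crate R6]
5. Smuggler goes to the island with crate K1 and crate R7.  [the mainland: — | the island: crate K1, crate K2, crate K4, crate R6, crate R7]

Yes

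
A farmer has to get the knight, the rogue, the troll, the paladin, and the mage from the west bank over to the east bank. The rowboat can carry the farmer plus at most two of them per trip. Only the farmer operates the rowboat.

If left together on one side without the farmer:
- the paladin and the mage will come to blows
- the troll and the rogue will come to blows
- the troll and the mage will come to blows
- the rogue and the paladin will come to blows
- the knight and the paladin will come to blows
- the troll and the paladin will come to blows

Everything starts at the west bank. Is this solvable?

1. Farmer goes to the east bank with the paladin and the troll.  [the west bank: the knight, the mage, the rogue | the east bank: the paladin, the troll]
2. Farmer goes back to the west bank with the troll.  [the west bank: the knight, the mage, the rogue, the troll | the east bank: the paladin]
3. Farmer goes to the east bank with the knight and the troll.  [the west bank: the mage, the rogue | the east bank: the knight, the paladin, the troll]
4. Farmer goes back to the west bank with the paladin.  [the west bank: the mage, the paladin, the rogue | the east bank: the knight, the troll]
5. Farmer goes to the east bank with the mage and the rogue.  [the west bank: the paladin | the east bank: the knight, the mage, the rogue, the troll]
6. Farmer goes back to the west bank with the troll.  [the west bank: the paladin, the troll | the east bank: the knight, the mage, the rogue]
7. Farmer goes to the east bank with the paladin and the troll.  [the west bank: — | the east bank: the knight, the mage, the paladin, the rogue, the troll]

Yes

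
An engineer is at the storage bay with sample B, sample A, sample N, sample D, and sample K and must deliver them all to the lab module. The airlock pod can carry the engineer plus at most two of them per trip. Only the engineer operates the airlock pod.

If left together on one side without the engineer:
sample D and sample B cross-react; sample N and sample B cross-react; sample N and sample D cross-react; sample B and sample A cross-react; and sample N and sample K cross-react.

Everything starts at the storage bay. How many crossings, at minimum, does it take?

Counting alone: the engineer can take at most 2 across per trip to the lab module, so moving all 5 needs at least 3 loaded trips out, with a return between consecutive ones — at least 5 crossings.
The safety rule pushes this higher. Following every safe sequence of crossings, the most of the 5 that can be at the lab module as the airlock pod arrives there on crossing 5 is 4 — never all 5.
So no plan with fewer than 7 crossings exists, and this one achieves 7:
1. Engineer goes to the lab module with sample B and sample N.  [the storage bay: sample A, sample D, sample K | the lab module: sample B, sample N]
2. Engineer goes back to the storage bay with sample B.  [the storage bay: sample A, sample B, sample D, sample K | the lab module: sample N]
3. Engineer goes to the lab module with sample A and sample B.  [the storage bay: sample D, sample K | the lab module: sample A, sample B, sample N]
4. Engineer goes back to the storage bay with sample B.  [the storage bay: sample B, sample D, sample K | the lab module: sample A, sample N]
5. Engineer goes to the lab module with sample D and sample K.  [the storage bay: sample B | the lab module: sample A, sample D, sample K, sample N]
6. Engineer goes back to the storage bay with sample N.  [the storage bay: sample B, sample N | the lab module: sample A, sample D, sample K]
7. Engineer goes to the lab module with sample B and sample N.  [the storage bay: — | the lab module: sample A, sample B, sample D, sample K, sample N]

7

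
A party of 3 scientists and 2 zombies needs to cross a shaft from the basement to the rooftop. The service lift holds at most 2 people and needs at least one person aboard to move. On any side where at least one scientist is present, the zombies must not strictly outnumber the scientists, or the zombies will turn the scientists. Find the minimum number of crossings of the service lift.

7

Counting alone: each trip to the rooftop takes at most 2 across and each return brings at least 1 back, so after t trips out (and t−1 returns) at most 2t − (t−1) of the 5 are across; that first reaches 5 at t = 4, so at least 7 crossings are needed.
The plan below uses exactly 7 crossings, so it is optimal:
1. 2 zombies → the rooftop.  (the basement: 3S 0Z; the rooftop: 0S 2Z)
2. 1 zombie ← the basement.  (the basement: 3S 1Z; the rooftop: 0S 1Z)
3. 2 scientists → the rooftop.  (the basement: 1S 1Z; the rooftop: 2S 1Z)
4. 1 scientist ← the basement.  (the basement: 2S 1Z; the rooftop: 1S 1Z)
5. 1 scientist and 1 zombie → the rooftop.  (the basement: 1S 0Z; the rooftop: 2S 2Z)
6. 1 zombie ← the basement.  (the basement: 1S 1Z; the rooftop: 2S 1Z)
7. 1 scientist and 1 zombie → the rooftop.  (the basement: 0S 0Z; the rooftop: 3S 2Z)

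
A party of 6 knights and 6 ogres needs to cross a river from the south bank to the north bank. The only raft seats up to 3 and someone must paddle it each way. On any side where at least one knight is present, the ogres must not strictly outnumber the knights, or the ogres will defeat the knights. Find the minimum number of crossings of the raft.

Following every safe sequence of crossings from the start, the most of the 12 that can be at the north bank as the raft arrives there on crossings 1, 3, 5 is 3, 5, 6 respectively; the best ever achieved is 6 of 12.
From crossing 7 on, no configuration arises that was not already reachable earlier: only 17 distinct safe configurations (who is on which side, and where the raft is) can ever be reached, none of them has everyone across, and every continuation just revisits them. They are: 0 knights + 0 ogres across (raft back at the start); 0 knights + 1 ogre across (raft there); 0 knights + 1 ogre across (raft back at the start); 0 knights + 2 ogres across (raft there); 0 knights + 2 ogres across (raft back at the start); 0 knights + 3 ogres across (raft there); 0 knights + 3 ogres across (raft back at the start); 0 knights + 4 ogres across (raft there); 0 knights + 4 ogres across (raft back at the start); 0 knights + 5 ogres across (raft there); 0 knights + 5 ogres across (raft back at the start); 0 knights + 6 ogres across (raft there); 1 knight + 1 ogre across (raft there); 1 knight + 1 ogre across (raft back at the start); 2 knights + 2 ogres across (raft there); 2 knights + 2 ogres across (raft back at the start); 3 knights + 3 ogres across (raft there). So no valid plan exists.

impossible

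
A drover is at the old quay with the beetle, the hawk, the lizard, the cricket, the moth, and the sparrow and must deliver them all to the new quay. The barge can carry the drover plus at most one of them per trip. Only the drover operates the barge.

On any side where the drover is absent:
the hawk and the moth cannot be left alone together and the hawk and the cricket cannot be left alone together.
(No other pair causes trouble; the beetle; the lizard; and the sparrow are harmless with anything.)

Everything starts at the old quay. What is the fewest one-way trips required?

13

Counting alone: the drover can take at most 1 across per trip to the new quay, so moving all 6 needs at least 6 loaded trips out, with a return between consecutive ones — at least 11 crossings.
The safety rule pushes this higher. Following every safe sequence of crossings, the most of the 6 that can be at the new quay as the barge arrives there on crossing 11 is 5 — never all 6.
So no plan with fewer than 13 crossings exists, and this one achieves 13:
1. Drover goes to the new quay with the hawk.  [the old quay: the beetle, the cricket, the lizard, the moth, the sparrow | the new quay: the hawk]
2. Drover goes back to the old quay alone.  [the old quay: the beetle, the cricket, the lizard, the moth, the sparrow | the new quay: the hawk]
3. Drover goes to the new quay with the beetle.  [the old quay: the cricket, the lizard, the moth, the sparrow | the new quay: the beetle, the hawk]
4. Drover goes back to the old quay alone.  [the old quay: the cricket, the lizard, the moth, the sparrow | the new quay: the beetle, the hawk]
5. Drover goes to the new quay with the lizard.  [the old quay: the cricket, the moth, the sparrow | the new quay: the beetle, the hawk, the lizard]
6. Drover goes back to the old quay alone.  [the old quay: the cricket, the moth, the sparrow | the new quay: the beetle, the hawk, the lizard]
7. Drover goes to the new quay with the cricket.  [the old quay: the moth, the sparrow | the new quay: the beetle, the cricket, the hawk, the lizard]
8. Drover goes back to the old quay with the hawk.  [the old quay: the hawk, the moth, the sparrow | the new quay: the beetle, the cricket, the lizard]
9. Drover goes to the new quay with the moth.  [the old quay: the hawk, the sparrow | the new quay: the beetle, the cricket, the lizard, the moth]
10. Drover goes back to the old quay alone.  [the old quay: the hawk, the sparrow | the new quay: the beetle, the cricket, the lizard, the moth]
11. Drover goes to the new quay with the sparrow.  [the old quay: the hawk | the new quay: the beetle, the cricket, the lizard, the moth, the sparrow]
12. Drover goes back to the old quay alone.  [the old quay: the hawk | the new quay: the beetle, the cricket, the lizard, the moth, the sparrow]
13. Drover goes to the new quay with the hawk.  [the old quay: — | the new quay: the beetle, the cricket, the hawk, the lizard, the moth, the sparrow]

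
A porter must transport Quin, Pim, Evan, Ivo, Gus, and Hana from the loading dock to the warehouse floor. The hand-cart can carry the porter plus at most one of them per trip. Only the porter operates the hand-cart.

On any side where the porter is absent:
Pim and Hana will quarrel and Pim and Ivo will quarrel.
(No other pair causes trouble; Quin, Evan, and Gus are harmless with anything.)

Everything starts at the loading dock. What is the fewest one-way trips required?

13

Counting alone: the porter can take at most 1 across per trip to the warehouse floor, so moving all 6 needs at least 6 loaded trips out, with a return between consecutive ones — at least 11 crossings.
The safety rule pushes this higher. Following every safe sequence of crossings, the most of the 6 that can be at the warehouse floor as the hand-cart arrives there on crossing 11 is 5 — never all 6.
So no plan with fewer than 13 crossings exists, and this one achieves 13:
1. Porter goes to the warehouse floor with Pim.
2. Porter goes back to the loading dock alone.
3. Porter goes to the warehouse floor with Quin.
4. Porter goes back to the loading dock alone.
5. Porter goes to the warehouse floor with Evan.
6. Porter goes back to the loading dock alone.
7. Porter goes to the warehouse floor with Ivo.
8. Porter goes back to the loading dock with Pim.
9. Porter goes to the warehouse floor with Hana.
10. Porter goes back to the loading dock alone.
11. Porter goes to the warehouse floor with Gus.
12. Porter goes back to the loading dock alone.
13. Porter goes to the warehouse floor with Pim.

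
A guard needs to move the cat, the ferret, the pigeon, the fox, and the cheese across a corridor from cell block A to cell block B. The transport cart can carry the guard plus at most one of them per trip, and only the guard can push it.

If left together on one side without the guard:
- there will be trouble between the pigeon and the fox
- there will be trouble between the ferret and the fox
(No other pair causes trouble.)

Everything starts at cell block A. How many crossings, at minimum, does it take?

11

Counting alone: the guard can take at most 1 across per trip to cell block B, so moving all 5 needs at least 5 loaded trips out, with a return between consecutive ones — at least 9 crossings.
The safety rule pushes this higher. Following every safe sequence of crossings, the most of the 5 that can be at cell block B as the transport cart arrives there on crossing 9 is 4 — never all 5.
So no plan with fewer than 11 crossings exists, and this one achieves 11:
1. Guard goes to cell block B with the fox.  [cell block A: the cat, the cheese, the ferret, the pigeon | cell block B: the fox]
2. Guard goes back to cell block A alone.  [cell block A: the cat, the cheese, the ferret, the pigeon | cell block B: the fox]
3. Guard goes to cell block B with the cat.  [cell block A: the cheese, the ferret, the pigeon | cell block B: the cat, the fox]
4. Guard goes back to cell block A alone.  [cell block A: the cheese, the ferret, the pigeon | cell block B: the cat, the fox]
5. Guard goes to cell block B with the ferret.  [cell block A: the cheese, the pigeon | cell block B: the cat, the ferret, the fox]
6. Guard goes back to cell block A with the fox.  [cell block A: the cheese, the fox, the pigeon | cell block B: the cat, the ferret]
7. Guard goes to cell block B with the pigeon.  [cell block A: the cheese, the fox | cell block B: the cat, the ferret, the pigeon]
8. Guard goes back to cell block A alone.  [cell block A: the cheese, the fox | cell block B: the cat, the ferret, the pigeon]
9. Guard goes to cell block B with the cheese.  [cell block A: the fox | cell block B: the cat, the cheese, the ferret, the pigeon]
10. Guard goes back to cell block A alone.  [cell block A: the fox | cell block B: the cat, the cheese, the ferret, the pigeon]
11. Guard goes to cell block B with the fox.  [cell block A: — | cell block B: the cat, the cheese, the ferret, the fox, the pigeon]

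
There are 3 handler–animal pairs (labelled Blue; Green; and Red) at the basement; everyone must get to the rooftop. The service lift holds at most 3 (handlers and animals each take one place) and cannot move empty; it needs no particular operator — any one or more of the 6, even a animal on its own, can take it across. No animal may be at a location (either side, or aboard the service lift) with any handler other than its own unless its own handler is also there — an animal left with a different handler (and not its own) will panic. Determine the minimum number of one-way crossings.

Counting alone: each trip to the rooftop takes at most 3 across and each return brings at least 1 back, so after t trips out (and t−1 returns) at most 3t − (t−1) of the 6 are across; that first reaches 6 at t = 3, so at least 5 crossings are needed.
The plan below uses exactly 5 crossings, so it is optimal:
1. animal Blue and handler Blue cross → the rooftop.
2. handler Blue crosses ← the basement.
3. handler Blue, handler Green, and handler Red cross → the rooftop.
4. animal Blue crosses ← the basement.
5. animal Blue, animal Green, and animal Red cross → the rooftop.

5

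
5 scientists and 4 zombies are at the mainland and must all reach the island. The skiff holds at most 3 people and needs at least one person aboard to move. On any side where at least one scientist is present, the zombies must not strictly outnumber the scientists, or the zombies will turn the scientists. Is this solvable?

Yes

1. 3 zombies → the island.  (the mainland: 5S 1Z; the island: 0S 3Z)
2. 1 zombie ← the mainland.  (the mainland: 5S 2Z; the island: 0S 2Z)
3. 3 scientists → the island.  (the mainland: 2S 2Z; the island: 3S 2Z)
4. 1 scientist ← the mainland.  (the mainland: 3S 2Z; the island: 2S 2Z)
5. 2 scientists and 1 zombie → the island.  (the mainland: 1S 1Z; the island: 4S 3Z)
6. 1 scientist ← the mainland.  (the mainland: 2S 1Z; the island: 3S 3Z)
7. 2 scientists and 1 zombie → the island.  (the mainland: 0S 0Z; the island: 5S 4Z)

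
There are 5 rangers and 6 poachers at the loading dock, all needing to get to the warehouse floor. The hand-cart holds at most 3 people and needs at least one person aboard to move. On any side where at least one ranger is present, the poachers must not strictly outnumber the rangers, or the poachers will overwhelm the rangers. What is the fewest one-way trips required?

impossible

The poachers already outnumber the rangers at the loading dock before anyone moves, so the starting position itself is disallowed.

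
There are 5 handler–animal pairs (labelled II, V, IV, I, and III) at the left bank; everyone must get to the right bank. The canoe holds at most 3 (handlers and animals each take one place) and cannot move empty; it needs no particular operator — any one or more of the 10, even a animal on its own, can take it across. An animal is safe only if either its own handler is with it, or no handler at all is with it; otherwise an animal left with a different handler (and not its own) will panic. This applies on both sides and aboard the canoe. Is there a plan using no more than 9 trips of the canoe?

No

Counting alone: each trip to the right bank takes at most 3 across and each return brings at least 1 back, so after t trips out (and t−1 returns) at most 3t − (t−1) of the 10 are across; that first reaches 10 at t = 5, so at least 9 crossings are needed.
The safety rule pushes this higher. Following every safe sequence of crossings, the most of the 10 that can be at the right bank as the canoe arrives there on crossing 9 is 9 — never all 10.
So the move cannot be finished within 9 crossings. (The shortest complete plan takes 11:)
1. animal II and handler II cross → the right bank.
2. handler II crosses ← the left bank.
3. animal I, animal IV, and animal V cross → the right bank.
4. animal II crosses ← the left bank.
5. handler I, handler IV, and handler V cross → the right bank.
6. animal V and handler V cross ← the left bank.
7. handler II, handler III, and handler V cross → the right bank.
8. animal IV crosses ← the left bank.
9. animal II and animal V cross → the right bank.
10. animal II crosses ← the left bank.
11. animal II, animal III, and animal IV cross → the right bank.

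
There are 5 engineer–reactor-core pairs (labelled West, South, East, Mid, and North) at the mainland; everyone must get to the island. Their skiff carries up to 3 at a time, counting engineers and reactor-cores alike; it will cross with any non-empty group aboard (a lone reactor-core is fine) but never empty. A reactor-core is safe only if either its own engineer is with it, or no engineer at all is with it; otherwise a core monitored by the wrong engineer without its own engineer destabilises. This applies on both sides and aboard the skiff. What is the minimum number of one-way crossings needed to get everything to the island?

Counting alone: each trip to the island takes at most 3 across and each return brings at least 1 back, so after t trips out (and t−1 returns) at most 3t − (t−1) of the 10 are across; that first reaches 10 at t = 5, so at least 9 crossings are needed.
The safety rule pushes this higher. Following every safe sequence of crossings, the most of the 10 that can be at the island as the skiff arrives there on crossing 9 is 9 — never all 10.
So no plan with fewer than 11 crossings exists, and this one achieves 11:
1. engineer West and reactor-core West cross → the island.
2. engineer West crosses ← the mainland.
3. reactor-core East, reactor-core Mid, and reactor-core South cross → the island.
4. reactor-core West crosses ← the mainland.
5. engineer East, engineer Mid, and engineer South cross → the island.
6. engineer South and reactor-core South cross ← the mainland.
7. engineer North, engineer South, and engineer West cross → the island.
8. reactor-core East crosses ← the mainland.
9. reactor-core South and reactor-core West cross → the island.
10. reactor-core West crosses ← the mainland.
11. reactor-core East, reactor-core North, and reactor-core West cross → the island.

11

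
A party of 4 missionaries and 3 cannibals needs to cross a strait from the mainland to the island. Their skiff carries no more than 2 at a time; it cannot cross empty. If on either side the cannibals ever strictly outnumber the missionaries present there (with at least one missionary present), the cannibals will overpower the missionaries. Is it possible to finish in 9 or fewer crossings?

No

Counting alone: each trip to the island takes at most 2 across and each return brings at least 1 back, so after t trips out (and t−1 returns) at most 2t − (t−1) of the 7 are across; that first reaches 7 at t = 6, so at least 11 crossings are needed.
Since 9 < 11, 9 crossings cannot be enough. (The shortest complete plan in fact takes 11:)
1. 2 cannibals → the island.  (the mainland: 4M 1C; the island: 0M 2C)
2. 1 cannibal ← the mainland.  (the mainland: 4M 2C; the island: 0M 1C)
3. 2 cannibals → the island.  (the mainland: 4M 0C; the island: 0M 3C)
4. 1 cannibal ← the mainland.  (the mainland: 4M 1C; the island: 0M 2C)
5. 2 missionaries → the island.  (the mainland: 2M 1C; the island: 2M 2C)
6. 1 cannibal ← the mainland.  (the mainland: 2M 2C; the island: 2M 1C)
7. 1 missionary and 1 cannibal → the island.  (the mainland: 1M 1C; the island: 3M 2C)
8. 1 missionary ← the mainland.  (the mainland: 2M 1C; the island: 2M 2C)
9. 1 missionary and 1 cannibal → the island.  (the mainland: 1M 0C; the island: 3M 3C)
10. 1 cannibal ← the mainland.  (the mainland: 1M 1C; the island: 3M 2C)
11. 1 missionary and 1 cannibal → the island.  (the mainland: 0M 0C; the island: 4M 3C)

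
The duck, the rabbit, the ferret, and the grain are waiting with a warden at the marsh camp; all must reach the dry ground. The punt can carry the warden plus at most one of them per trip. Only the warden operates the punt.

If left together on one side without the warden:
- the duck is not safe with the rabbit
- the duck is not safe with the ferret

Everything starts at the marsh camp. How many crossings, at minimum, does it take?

Counting alone: the warden can take at most 1 across per trip to the dry ground, so moving all 4 needs at least 4 loaded trips out, with a return between consecutive ones — at least 7 crossings.
The safety rule pushes this higher. Following every safe sequence of crossings, the most of the 4 that can be at the dry ground as the punt arrives there on crossing 7 is 3 — never all 4.
So no plan with fewer than 9 crossings exists, and this one achieves 9:
1. Warden goes to the dry ground with the duck.
2. Warden goes back to the marsh camp alone.
3. Warden goes to the dry ground with the rabbit.
4. Warden goes back to the marsh camp with the duck.
5. Warden goes to the dry ground with the ferret.
6. Warden goes back to the marsh camp alone.
7. Warden goes to the dry ground with the grain.
8. Warden goes back to the marsh camp alone.
9. Warden goes to the dry ground with the duck.

9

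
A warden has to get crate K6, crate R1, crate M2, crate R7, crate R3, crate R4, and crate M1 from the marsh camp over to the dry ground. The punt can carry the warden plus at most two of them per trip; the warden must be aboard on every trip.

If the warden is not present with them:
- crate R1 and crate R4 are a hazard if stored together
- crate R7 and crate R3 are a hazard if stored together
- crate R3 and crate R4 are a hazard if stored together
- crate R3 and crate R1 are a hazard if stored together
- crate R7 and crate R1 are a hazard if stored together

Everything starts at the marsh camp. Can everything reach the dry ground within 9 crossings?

Counting alone: the warden can take at most 2 across per trip to the dry ground, so moving all 7 needs at least 4 loaded trips out, with a return between consecutive ones — at least 7 crossings.
The safety rule pushes this higher. Following every safe sequence of crossings, the most of the 7 that can be at the dry ground as the punt arrives there on crossings 7, 9 is 5, 6 respectively — never all 7.
So the move cannot be finished within 9 crossings. (The shortest complete plan takes 11:)
1. Warden goes to the dry ground with crate R1 and crate R3.  [the marsh camp: crate K6, crate M1, crate M2, crate R4, crate R7 | the dry ground: crate R1, crate R3]
2. Warden goes back to the marsh camp with crate R1.  [the marsh camp: crate K6, crate M1, crate M2, crate R1, crate R4, crate R7 | the dry ground: crate R3]
3. Warden goes to the dry ground with crate K6 and crate R1.  [the marsh camp: crate M1, crate M2, crate R4, crate R7 | the dry ground: crate K6, crate R1, crate R3]
4. Warden goes back to the marsh camp with crate R1.  [the marsh camp: crate M1, crate M2, crate R1, crate R4, crate R7 | the dry ground: crate K6, crate R3]
5. Warden goes to the dry ground with crate M2 and crate R1.  [the marsh camp: crate M1, crate R4, crate R7 | the dry ground: crate K6, crate M2, crate R1, crate R3]
6. Warden goes back to the marsh camp with crate R1.  [the marsh camp: crate M1, crate R1, crate R4, crate R7 | the dry ground: crate K6, crate M2, crate R3]
7. Warden goes to the dry ground with crate M1 and crate R1.  [the marsh camp: crate R4, crate R7 | the dry ground: crate K6, crate M1, crate M2, crate R1, crate R3]
8. Warden goes back to the marsh camp with crate R1.  [the marsh camp: crate R1, crate R4, crate R7 | the dry ground: crate K6, crate M1, crate M2, crate R3]
9. Warden goes to the dry ground with crate R4 and crate R7.  [the marsh camp: crate R1 | the dry ground: crate K6, crate M1, crate M2, crate R3, crate R4, crate R7]
10. Warden goes back to the marsh camp with crate R3.  [the marsh camp: crate R1, crate R3 | the dry ground: crate K6, crate M1, crate M2, crate R4, crate R7]
11. Warden goes to the dry ground with crate R1 and crate R3.  [the marsh camp: — | the dry ground: crate K6, crate M1, crate M2, crate R1, crate R3, crate R4, crate R7]

No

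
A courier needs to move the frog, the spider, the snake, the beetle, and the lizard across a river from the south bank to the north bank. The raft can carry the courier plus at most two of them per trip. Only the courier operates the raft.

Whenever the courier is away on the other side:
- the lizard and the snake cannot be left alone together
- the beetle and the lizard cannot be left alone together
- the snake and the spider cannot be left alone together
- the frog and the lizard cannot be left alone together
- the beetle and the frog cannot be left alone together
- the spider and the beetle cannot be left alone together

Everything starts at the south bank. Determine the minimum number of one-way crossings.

Whatever the first load, the items left behind include a forbidden pair without the courier. No opening move is safe, so no plan exists.

impossible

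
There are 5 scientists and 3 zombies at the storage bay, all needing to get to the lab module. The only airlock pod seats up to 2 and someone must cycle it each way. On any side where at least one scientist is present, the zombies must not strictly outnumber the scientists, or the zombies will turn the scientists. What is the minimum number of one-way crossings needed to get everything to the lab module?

13

Counting alone: each trip to the lab module takes at most 2 across and each return brings at least 1 back, so after t trips out (and t−1 returns) at most 2t − (t−1) of the 8 are across; that first reaches 8 at t = 7, so at least 13 crossings are needed.
The plan below uses exactly 13 crossings, so it is optimal:
1. 2 zombies → the lab module.  (the storage bay: 5S 1Z; the lab module: 0S 2Z)
2. 1 zombie ← the storage bay.  (the storage bay: 5S 2Z; the lab module: 0S 1Z)
3. 2 zombies → the lab module.  (the storage bay: 5S 0Z; the lab module: 0S 3Z)
4. 1 zombie ← the storage bay.  (the storage bay: 5S 1Z; the lab module: 0S 2Z)
5. 2 scientists → the lab module.  (the storage bay: 3S 1Z; the lab module: 2S 2Z)
6. 1 zombie ← the storage bay.  (the storage bay: 3S 2Z; the lab module: 2S 1Z)
7. 1 scientist and 1 zombie → the lab module.  (the storage bay: 2S 1Z; the lab module: 3S 2Z)
8. 1 zombie ← the storage bay.  (the storage bay: 2S 2Z; the lab module: 3S 1Z)
9. 2 zombies → the lab module.  (the storage bay: 2S 0Z; the lab module: 3S 3Z)
10. 1 zombie ← the storage bay.  (the storage bay: 2S 1Z; the lab module: 3S 2Z)
11. 1 scientist and 1 zombie → the lab module.  (the storage bay: 1S 0Z; the lab module: 4S 3Z)
12. 1 zombie ← the storage bay.  (the storage bay: 1S 1Z; the lab module: 4S 2Z)
13. 1 scientist and 1 zombie → the lab module.  (the storage bay: 0S 0Z; the lab module: 5S 3Z)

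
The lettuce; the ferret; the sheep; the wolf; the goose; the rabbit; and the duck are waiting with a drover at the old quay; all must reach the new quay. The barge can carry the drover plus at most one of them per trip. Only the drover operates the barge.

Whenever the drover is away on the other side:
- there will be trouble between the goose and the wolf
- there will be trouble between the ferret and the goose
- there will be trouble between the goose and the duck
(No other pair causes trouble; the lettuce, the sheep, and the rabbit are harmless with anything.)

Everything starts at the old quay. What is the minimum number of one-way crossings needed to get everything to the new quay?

impossible

Following every safe sequence of crossings from the start, the most of the 7 that can be at the new quay as the barge arrives there on crossings 1, 3, 5, 7, 9 is 1, 2, 3, 4, 5 respectively; the best ever achieved is 5 of 7.
From crossing 11 on, no configuration arises that was not already reachable earlier: only 72 distinct safe configurations (who is on which side, and where the barge is) can ever be reached, none of them has everyone across, and every continuation just revisits them. So no valid plan exists.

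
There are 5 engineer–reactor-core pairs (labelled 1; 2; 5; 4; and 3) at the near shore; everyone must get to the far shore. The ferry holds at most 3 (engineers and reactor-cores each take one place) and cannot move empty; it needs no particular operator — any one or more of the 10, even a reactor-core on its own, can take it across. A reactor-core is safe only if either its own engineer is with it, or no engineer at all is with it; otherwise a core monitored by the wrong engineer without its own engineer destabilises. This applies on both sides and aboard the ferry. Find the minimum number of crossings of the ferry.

11

Counting alone: each trip to the far shore takes at most 3 across and each return brings at least 1 back, so after t trips out (and t−1 returns) at most 3t − (t−1) of the 10 are across; that first reaches 10 at t = 5, so at least 9 crossings are needed.
The safety rule pushes this higher. Following every safe sequence of crossings, the most of the 10 that can be at the far shore as the ferry arrives there on crossing 9 is 9 — never all 10.
So no plan with fewer than 11 crossings exists, and this one achieves 11:
1. engineer 1 and reactor-core 1 cross → the far shore.
2. engineer 1 crosses ← the near shore.
3. reactor-core 2, reactor-core 4, and reactor-core 5 cross → the far shore.
4. reactor-core 1 crosses ← the near shore.
5. engineer 2, engineer 4, and engineer 5 cross → the far shore.
6. engineer 2 and reactor-core 2 cross ← the near shore.
7. engineer 1, engineer 2, and engineer 3 cross → the far shore.
8. reactor-core 5 crosses ← the near shore.
9. reactor-core 1 and reactor-core 2 cross → the far shore.
10. reactor-core 1 crosses ← the near shore.
11. reactor-core 1, reactor-core 3, and reactor-core 5 cross → the far shore.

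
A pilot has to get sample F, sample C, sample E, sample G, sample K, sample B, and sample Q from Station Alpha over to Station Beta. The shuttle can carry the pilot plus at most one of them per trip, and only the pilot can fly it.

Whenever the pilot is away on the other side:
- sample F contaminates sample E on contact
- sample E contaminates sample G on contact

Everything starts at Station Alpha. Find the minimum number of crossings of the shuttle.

Counting alone: the pilot can take at most 1 across per trip to Station Beta, so moving all 7 needs at least 7 loaded trips out, with a return between consecutive ones — at least 13 crossings.
The safety rule pushes this higher. Following every safe sequence of crossings, the most of the 7 that can be at Station Beta as the shuttle arrives there on crossing 13 is 6 — never all 7.
So no plan with fewer than 15 crossings exists, and this one achieves 15:
1. Pilot goes to Station Beta with sample E.
2. Pilot goes back to Station Alpha alone.
3. Pilot goes to Station Beta with sample F.
4. Pilot goes back to Station Alpha with sample E.
5. Pilot goes to Station Beta with sample G.
6. Pilot goes back to Station Alpha alone.
7. Pilot goes to Station Beta with sample C.
8. Pilot goes back to Station Alpha alone.
9. Pilot goes to Station Beta with sample K.
10. Pilot goes back to Station Alpha alone.
11. Pilot goes to Station Beta with sample B.
12. Pilot goes back to Station Alpha alone.
13. Pilot goes to Station Beta with sample Q.
14. Pilot goes back to Station Alpha alone.
15. Pilot goes to Station Beta with sample E.

15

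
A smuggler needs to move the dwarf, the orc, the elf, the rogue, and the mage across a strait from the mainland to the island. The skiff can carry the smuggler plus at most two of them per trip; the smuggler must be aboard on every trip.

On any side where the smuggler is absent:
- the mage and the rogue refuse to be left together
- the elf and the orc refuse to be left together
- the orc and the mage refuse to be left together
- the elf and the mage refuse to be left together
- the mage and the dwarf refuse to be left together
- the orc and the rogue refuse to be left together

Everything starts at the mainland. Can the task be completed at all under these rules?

1. Smuggler goes to the island with the mage and the orc.  [the mainland: the dwarf, the elf, the rogue | the island: the mage, the orc]
2. Smuggler goes back to the mainland with the orc.  [the mainland: the dwarf, the elf, the orc, the rogue | the island: the mage]
3. Smuggler goes to the island with the dwarf and the orc.  [the mainland: the elf, the rogue | the island: the dwarf, the mage, the orc]
4. Smuggler goes back to the mainland with the mage.  [the mainland: the elf, the mage, the rogue | the island: the dwarf, the orc]
5. Smuggler goes to the island with the elf and the rogue.  [the mainland: the mage | the island: the dwarf, the elf, the orc, the rogue]
6. Smuggler goes back to the mainland with the orc.  [the mainland: the mage, the orc | the island: the dwarf, the elf, the rogue]
7. Smuggler goes to the island with the mage and the orc.  [the mainland: — | the island: the dwarf, the elf, the mage, the orc, the rogue]

Yes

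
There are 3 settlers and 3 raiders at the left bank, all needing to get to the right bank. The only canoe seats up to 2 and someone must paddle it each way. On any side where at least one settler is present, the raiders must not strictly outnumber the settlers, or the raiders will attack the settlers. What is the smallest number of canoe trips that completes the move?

11

Counting alone: each trip to the right bank takes at most 2 across and each return brings at least 1 back, so after t trips out (and t−1 returns) at most 2t − (t−1) of the 6 are across; that first reaches 6 at t = 5, so at least 9 crossings are needed.
The safety rule pushes this higher. Following every safe sequence of crossings, the most of the 6 that can be at the right bank as the canoe arrives there on crossing 9 is 5 — never all 6.
So no plan with fewer than 11 crossings exists, and this one achieves 11:
1. 2 raiders → the right bank.  (the left bank: 3S 1R; the right bank: 0S 2R)
2. 1 raider ← the left bank.  (the left bank: 3S 2R; the right bank: 0S 1R)
3. 2 raiders → the right bank.  (the left bank: 3S 0R; the right bank: 0S 3R)
4. 1 raider ← the left bank.  (the left bank: 3S 1R; the right bank: 0S 2R)
5. 2 settlers → the right bank.  (the left bank: 1S 1R; the right bank: 2S 2R)
6. 1 settler and 1 raider ← the left bank.  (the left bank: 2S 2R; the right bank: 1S 1R)
7. 2 settlers → the right bank.  (the left bank: 0S 2R; the right bank: 3S 1R)
8. 1 raider ← the left bank.  (the left bank: 0S 3R; the right bank: 3S 0R)
9. 2 raiders → the right bank.  (the left bank: 0S 1R; the right bank: 3S 2R)
10. 1 raider ← the left bank.  (the left bank: 0S 2R; the right bank: 3S 1R)
11. 2 raiders → the right bank.  (the left bank: 0S 0R; the right bank: 3S 3R)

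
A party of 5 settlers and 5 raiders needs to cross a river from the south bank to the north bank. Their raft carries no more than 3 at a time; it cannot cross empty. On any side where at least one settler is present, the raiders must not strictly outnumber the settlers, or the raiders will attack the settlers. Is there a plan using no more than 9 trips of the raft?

No

Counting alone: each trip to the north bank takes at most 3 across and each return brings at least 1 back, so after t trips out (and t−1 returns) at most 3t − (t−1) of the 10 are across; that first reaches 10 at t = 5, so at least 9 crossings are needed.
The safety rule pushes this higher. Following every safe sequence of crossings, the most of the 10 that can be at the north bank as the raft arrives there on crossing 9 is 9 — never all 10.
So the move cannot be finished within 9 crossings. (The shortest complete plan takes 11:)
1. 2 raiders → the north bank.  (the south bank: 5S 3R; the north bank: 0S 2R)
2. 1 raider ← the south bank.  (the south bank: 5S 4R; the north bank: 0S 1R)
3. 3 raiders → the north bank.  (the south bank: 5S 1R; the north bank: 0S 4R)
4. 1 raider ← the south bank.  (the south bank: 5S 2R; the north bank: 0S 3R)
5. 3 settlers → the north bank.  (the south bank: 2S 2R; the north bank: 3S 3R)
6. 1 settler and 1 raider ← the south bank.  (the south bank: 3S 3R; the north bank: 2S 2R)
7. 3 settlers → the north bank.  (the south bank: 0S 3R; the north bank: 5S 2R)
8. 1 raider ← the south bank.  (the south bank: 0S 4R; the north bank: 5S 1R)
9. 2 raiders → the north bank.  (the south bank: 0S 2R; the north bank: 5S 3R)
10. 1 raider ← the south bank.  (the south bank: 0S 3R; the north bank: 5S 2R)
11. 3 raiders → the north bank.  (the south bank: 0S 0R; the north bank: 5S 5R)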